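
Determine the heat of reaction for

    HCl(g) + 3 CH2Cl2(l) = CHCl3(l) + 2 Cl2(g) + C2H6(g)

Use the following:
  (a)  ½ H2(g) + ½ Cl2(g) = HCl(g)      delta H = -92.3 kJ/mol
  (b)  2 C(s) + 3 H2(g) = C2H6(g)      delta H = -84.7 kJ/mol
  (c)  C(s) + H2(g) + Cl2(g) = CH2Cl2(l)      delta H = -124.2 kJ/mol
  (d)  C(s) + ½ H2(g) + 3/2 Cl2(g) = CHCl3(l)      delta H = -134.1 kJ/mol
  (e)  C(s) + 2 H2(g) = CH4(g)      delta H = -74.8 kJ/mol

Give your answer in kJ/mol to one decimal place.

delta H = 246.1 kJ/mol

(a) reversed: +92.3 kJ/mol
(b) as written: -84.7 kJ/mol
(c) reversed and × 3: (-3)·(-124.2) = +372.6 kJ/mol
(d) as written: -134.1 kJ/mol
(e): not needed.
delta H = (+92.3) + (-84.7) + (+372.6) + (-134.1) = 246.1 kJ/mol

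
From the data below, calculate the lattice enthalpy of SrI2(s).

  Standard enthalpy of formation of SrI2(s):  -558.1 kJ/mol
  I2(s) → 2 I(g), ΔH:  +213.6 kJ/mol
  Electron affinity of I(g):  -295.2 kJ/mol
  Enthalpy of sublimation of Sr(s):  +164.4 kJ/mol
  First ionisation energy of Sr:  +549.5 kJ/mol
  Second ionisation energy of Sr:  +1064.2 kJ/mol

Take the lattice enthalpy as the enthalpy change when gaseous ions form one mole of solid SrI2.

U = -1959.4 kJ/mol

ΔHf° = 1·ΔHsub + 1·(ΣIE) + 1·D(I2) + 2·EA + U
-558.1 = 1·(+164.4) + 1·(+1613.7) + 1·(+213.6) + 2·(-295.2) + U
U = -558.1 − (+1401.3) = -1959.4 kJ/mol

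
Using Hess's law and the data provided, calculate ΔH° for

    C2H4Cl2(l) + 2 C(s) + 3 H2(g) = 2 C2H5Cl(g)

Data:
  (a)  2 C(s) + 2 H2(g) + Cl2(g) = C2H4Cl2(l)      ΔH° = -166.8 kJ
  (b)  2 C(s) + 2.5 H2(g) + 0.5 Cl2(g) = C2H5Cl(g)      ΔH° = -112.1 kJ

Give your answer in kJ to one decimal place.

(a) reversed (C2H4Cl2(l) must end up as a reactant): +166.8 kJ
(b) × 2 (×2 to match 2 C2H5Cl(g) in the target): (2)·(-112.1) = -224.2 kJ
ΔH° = (-1)·(-166.8) + (2)·(-112.1) = -57.4 kJ

ΔH° = -57.4 kJ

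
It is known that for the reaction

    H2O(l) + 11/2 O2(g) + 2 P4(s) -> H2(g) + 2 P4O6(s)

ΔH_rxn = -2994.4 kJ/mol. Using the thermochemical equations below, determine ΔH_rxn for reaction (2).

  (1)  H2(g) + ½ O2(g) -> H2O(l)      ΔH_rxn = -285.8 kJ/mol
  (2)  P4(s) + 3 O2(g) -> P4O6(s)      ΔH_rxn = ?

(1) reversed (H2O(l) must end up as a reactant): +285.8 kJ/mol
(2) × 2 (scale by 2 for the 2 P4O6(s)): contributes 2·x
-2994.4 = (+285.8) + 2·x
x = (-2994.4 − (+285.8)) / (2) = -1640.1 kJ/mol

ΔH_rxn = -1640.1 kJ/mol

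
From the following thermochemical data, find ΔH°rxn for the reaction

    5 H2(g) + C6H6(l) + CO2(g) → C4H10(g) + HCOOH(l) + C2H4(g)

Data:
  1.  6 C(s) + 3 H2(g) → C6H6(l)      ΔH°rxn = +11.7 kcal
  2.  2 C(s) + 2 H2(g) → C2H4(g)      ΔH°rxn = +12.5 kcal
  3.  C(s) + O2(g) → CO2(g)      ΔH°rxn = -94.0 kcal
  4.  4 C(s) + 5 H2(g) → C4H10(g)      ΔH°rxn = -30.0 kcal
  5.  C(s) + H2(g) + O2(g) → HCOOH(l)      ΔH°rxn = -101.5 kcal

eq. 1 reversed: -11.7 kcal
eq. 2 as written: +12.5 kcal
eq. 3 reversed: +94.0 kcal
eq. 4 as written: -30.0 kcal
eq. 5 as written: -101.5 kcal
Combining the equations, ΔH°rxn = (-1)·(+11.7) + (1)·(+12.5) + (-1)·(-94.0) + (1)·(-30.0) + (1)·(-101.5) = -36.7 kcal

ΔH°rxn = -36.7 kcal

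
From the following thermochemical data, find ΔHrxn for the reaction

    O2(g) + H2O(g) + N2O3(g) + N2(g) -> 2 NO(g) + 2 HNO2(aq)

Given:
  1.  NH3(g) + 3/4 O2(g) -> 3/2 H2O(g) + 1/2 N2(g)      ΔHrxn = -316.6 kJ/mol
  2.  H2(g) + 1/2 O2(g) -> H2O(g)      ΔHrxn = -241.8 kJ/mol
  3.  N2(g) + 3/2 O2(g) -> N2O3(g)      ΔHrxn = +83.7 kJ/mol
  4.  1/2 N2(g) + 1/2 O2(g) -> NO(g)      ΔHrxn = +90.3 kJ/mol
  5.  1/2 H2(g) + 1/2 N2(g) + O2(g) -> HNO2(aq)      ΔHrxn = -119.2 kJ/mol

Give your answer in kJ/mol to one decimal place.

eq. 1: not needed (NH3(g) appears nowhere else).
eq. 2 reversed: +241.8 kJ/mol
eq. 3 reversed (N2O3(g) must end up as a reactant): -83.7 kJ/mol
eq. 4 × 2 (scale by 2 for the 2 NO(g)): (2)·(+90.3) = +180.6 kJ/mol
eq. 5 × 2 (×2 to match 2 HNO2(aq) in the target): (2)·(-119.2) = -238.4 kJ/mol
Since enthalpy is a state function, ΔHrxn = (+241.8) + (-83.7) + (+180.6) + (-238.4) = 100.3 kJ/mol

ΔHrxn = 100.3 kJ/mol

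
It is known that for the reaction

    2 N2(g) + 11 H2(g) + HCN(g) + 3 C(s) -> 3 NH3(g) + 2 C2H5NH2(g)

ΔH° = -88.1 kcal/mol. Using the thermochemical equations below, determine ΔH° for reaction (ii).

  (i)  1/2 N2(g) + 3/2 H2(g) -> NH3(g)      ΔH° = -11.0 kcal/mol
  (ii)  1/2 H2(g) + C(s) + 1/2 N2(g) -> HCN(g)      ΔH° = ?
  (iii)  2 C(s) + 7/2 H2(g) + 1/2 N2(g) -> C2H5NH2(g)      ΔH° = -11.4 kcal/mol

(i) × 3: (3)·(-11.0) = -33.0 kcal/mol
(ii) reversed: contributes −x
(iii) × 2: (2)·(-11.4) = -22.8 kcal/mol
-88.1 = (-33.0) + (-22.8) − x
x = (-88.1 − (-55.8)) / (-1) = 32.3 kcal/mol

ΔH° = 32.3 kcal/mol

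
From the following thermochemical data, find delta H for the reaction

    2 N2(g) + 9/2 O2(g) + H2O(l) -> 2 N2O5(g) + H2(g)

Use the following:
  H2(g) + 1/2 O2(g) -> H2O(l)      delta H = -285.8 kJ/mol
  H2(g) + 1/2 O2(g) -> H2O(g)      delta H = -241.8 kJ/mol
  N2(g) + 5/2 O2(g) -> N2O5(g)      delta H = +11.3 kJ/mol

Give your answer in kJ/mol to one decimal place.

equation 1 reversed (H2O(l) must end up as a reactant): +285.8 kJ/mol
equation 2: not needed (H2O(g) appears nowhere else).
equation 3 × 2 (×2 to match 2 N2O5(g) in the target): (2)·(+11.3) = +22.6 kJ/mol
By Hess's law, delta H = (-1)·(-285.8) + (2)·(+11.3) = 308.4 kJ/mol

delta H = 308.4 kJ/mol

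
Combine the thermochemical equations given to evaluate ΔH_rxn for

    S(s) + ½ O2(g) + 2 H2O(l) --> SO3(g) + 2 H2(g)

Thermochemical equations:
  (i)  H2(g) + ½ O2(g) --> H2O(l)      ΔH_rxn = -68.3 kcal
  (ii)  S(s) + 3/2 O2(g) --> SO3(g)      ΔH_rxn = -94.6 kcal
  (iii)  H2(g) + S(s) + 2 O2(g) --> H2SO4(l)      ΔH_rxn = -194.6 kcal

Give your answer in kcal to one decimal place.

ΔH_rxn = 42.0 kcal

(i) reversed and × 2 (reverse to put H2O(l) on the reactant side; ×2 to match 2 H2O(l) in the target): (-2)·(-68.3) = +136.6 kcal
(ii) as written (SO3(g) already on the product side): -94.6 kcal
(iii): not needed (H2SO4(l) appears nowhere else).
Since enthalpy is a state function, ΔH_rxn = (-2)·(-68.3) + (1)·(-94.6) = 42.0 kcal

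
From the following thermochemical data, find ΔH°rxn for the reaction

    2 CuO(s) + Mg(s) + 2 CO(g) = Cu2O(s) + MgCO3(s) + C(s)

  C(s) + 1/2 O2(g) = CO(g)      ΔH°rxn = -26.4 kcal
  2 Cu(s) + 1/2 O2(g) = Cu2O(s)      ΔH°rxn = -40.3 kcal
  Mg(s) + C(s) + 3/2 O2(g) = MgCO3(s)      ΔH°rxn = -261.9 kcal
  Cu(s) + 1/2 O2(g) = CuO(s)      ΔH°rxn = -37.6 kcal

equation 1 reversed and × 2: (-2)·(-26.4) = +52.8 kcal
equation 2 as written: -40.3 kcal
equation 3 as written: -261.9 kcal
equation 4 reversed and × 2: (-2)·(-37.6) = +75.2 kcal
Since enthalpy is a state function, ΔH°rxn = (+52.8) + (-40.3) + (-261.9) + (+75.2) = -174.2 kcal

ΔH°rxn = -174.2 kcal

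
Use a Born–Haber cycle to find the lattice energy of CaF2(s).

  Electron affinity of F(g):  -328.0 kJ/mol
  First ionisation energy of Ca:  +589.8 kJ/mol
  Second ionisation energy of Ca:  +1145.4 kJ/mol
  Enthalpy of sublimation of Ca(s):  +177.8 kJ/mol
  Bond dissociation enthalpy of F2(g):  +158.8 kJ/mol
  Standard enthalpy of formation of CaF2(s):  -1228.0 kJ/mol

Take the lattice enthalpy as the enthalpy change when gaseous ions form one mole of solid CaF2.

ΔHf° = 1·ΔHsub + 1·(ΣIE) + 1·D(F2) + 2·EA + U
-1228.0 = 1·(+177.8) + 1·(+1735.2) + 1·(+158.8) + 2·(-328.0) + U
U = -1228.0 − (+1415.8) = -2643.8 kJ/mol

U = -2643.8 kJ/mol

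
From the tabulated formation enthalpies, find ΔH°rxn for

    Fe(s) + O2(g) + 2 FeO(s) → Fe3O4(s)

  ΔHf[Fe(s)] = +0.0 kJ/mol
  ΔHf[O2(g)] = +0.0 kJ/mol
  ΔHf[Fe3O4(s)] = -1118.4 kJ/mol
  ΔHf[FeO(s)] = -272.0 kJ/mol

Products: 1·(-1118.4) = -1118.4
Reactants: 1·(+0.0) + 1·(+0.0) + 2·(-272.0) = -544.0
ΔH°rxn = (-1118.4) − (-544.0) = -574.4 kJ/mol

ΔH°rxn = -574.4 kJ/mol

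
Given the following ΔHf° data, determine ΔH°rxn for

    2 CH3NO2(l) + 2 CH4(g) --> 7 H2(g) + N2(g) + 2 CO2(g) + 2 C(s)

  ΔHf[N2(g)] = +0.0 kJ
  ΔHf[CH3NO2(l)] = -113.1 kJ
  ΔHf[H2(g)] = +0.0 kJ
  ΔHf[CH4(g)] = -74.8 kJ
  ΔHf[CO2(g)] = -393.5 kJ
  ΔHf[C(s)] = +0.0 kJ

Products: 7·(+0.0) + 1·(+0.0) + 2·(-393.5) + 2·(+0.0) = -787.0
Reactants: 2·(-113.1) + 2·(-74.8) = -375.8
ΔH°rxn = (-787.0) − (-375.8) = -411.2 kJ

ΔH°rxn = -411.2 kJ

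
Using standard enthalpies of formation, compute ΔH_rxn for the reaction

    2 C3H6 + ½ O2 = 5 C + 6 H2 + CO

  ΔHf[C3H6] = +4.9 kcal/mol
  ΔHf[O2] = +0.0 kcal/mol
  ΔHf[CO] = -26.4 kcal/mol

ΔH_rxn = -36.2 kcal/mol

Products: 5·(+0.0) + 6·(+0.0) + 1·(-26.4) = -26.4
Reactants: 2·(+4.9) + 1/2·(+0.0) = +9.8
ΔH_rxn = (-26.4) − (+9.8) = -36.2 kcal/mol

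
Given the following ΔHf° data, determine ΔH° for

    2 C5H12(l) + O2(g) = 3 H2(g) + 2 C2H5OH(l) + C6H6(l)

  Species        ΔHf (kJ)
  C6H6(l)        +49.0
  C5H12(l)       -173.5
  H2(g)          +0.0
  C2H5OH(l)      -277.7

ΔH°rxn = Σ nΔHf°(products) − Σ nΔHf°(reactants).
Products: 3·(+0.0) + 2·(-277.7) + 1·(+49.0) = -506.4
Reactants: 2·(-173.5) + 1·(+0.0) = -347.0
ΔH° = (-506.4) − (-347.0) = -159.4 kJ

ΔH° = -159.4 kJ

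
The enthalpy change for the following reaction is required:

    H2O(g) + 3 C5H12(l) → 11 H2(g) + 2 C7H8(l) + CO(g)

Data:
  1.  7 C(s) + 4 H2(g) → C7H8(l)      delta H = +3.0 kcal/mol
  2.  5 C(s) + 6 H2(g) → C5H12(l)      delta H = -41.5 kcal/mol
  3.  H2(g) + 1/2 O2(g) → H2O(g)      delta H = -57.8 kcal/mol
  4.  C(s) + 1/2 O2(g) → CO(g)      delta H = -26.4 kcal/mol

delta H = 161.9 kcal/mol

eq. 1 × 2 (×2 to match 2 C7H8(l) in the target): (2)·(+3.0) = +6.0 kcal/mol
eq. 2 reversed and × 3 (reverse to put C5H12(l) on the reactant side; scale by 3 for the 3 C5H12(l)): (-3)·(-41.5) = +124.5 kcal/mol
eq. 3 reversed (reverse to put H2O(g) on the reactant side): +57.8 kcal/mol
eq. 4 as written (CO(g) already on the product side): -26.4 kcal/mol
Combining the equations, delta H = (2)·(+3.0) + (-3)·(-41.5) + (-1)·(-57.8) + (1)·(-26.4) = 161.9 kcal/mol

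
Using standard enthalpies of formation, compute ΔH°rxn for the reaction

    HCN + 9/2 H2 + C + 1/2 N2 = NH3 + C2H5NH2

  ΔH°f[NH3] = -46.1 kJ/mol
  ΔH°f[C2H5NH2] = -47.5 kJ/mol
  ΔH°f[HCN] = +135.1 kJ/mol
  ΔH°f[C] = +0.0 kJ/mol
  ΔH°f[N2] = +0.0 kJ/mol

ΔH°rxn = -228.7 kJ/mol

Products: 1·(-46.1) + 1·(-47.5) = -93.6
Reactants: 1·(+135.1) + 9/2·(+0.0) + 1·(+0.0) + 1/2·(+0.0) = +135.1
ΔH°rxn = (-93.6) − (+135.1) = -228.7 kJ/mol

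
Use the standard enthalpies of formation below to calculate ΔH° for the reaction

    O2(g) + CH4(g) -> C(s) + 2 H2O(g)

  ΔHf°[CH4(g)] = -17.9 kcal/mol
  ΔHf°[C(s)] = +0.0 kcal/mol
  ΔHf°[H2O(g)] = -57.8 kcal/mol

ΔH° = -97.7 kcal/mol

Products: 1·(+0.0) + 2·(-57.8) = -115.6
Reactants: 1·(+0.0) + 1·(-17.9) = -17.9
ΔH° = (-115.6) − (-17.9) = -97.7 kcal/mol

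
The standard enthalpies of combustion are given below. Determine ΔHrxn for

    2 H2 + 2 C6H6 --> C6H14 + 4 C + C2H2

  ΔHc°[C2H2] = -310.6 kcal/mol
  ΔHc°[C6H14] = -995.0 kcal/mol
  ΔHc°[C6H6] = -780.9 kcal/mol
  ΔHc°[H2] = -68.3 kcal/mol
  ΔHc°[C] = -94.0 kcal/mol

ΔHrxn = -16.8 kcal/mol

Using ΔH = Σ nΔHc°(reactants) − Σ nΔHc°(products):
= [2·(-68.3) + 2·(-780.9)] − [1·(-995.0) + 4·(-94.0) + 1·(-310.6)]
= -16.8 kcal/mol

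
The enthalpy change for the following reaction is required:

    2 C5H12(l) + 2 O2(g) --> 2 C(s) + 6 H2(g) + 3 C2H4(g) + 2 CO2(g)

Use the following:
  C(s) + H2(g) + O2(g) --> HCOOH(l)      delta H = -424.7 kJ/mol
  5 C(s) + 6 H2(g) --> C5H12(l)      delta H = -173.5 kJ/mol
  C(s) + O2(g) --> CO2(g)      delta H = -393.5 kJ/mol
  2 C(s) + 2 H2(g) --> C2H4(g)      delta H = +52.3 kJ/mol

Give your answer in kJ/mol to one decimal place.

equation 1: not needed.
equation 2 reversed and × 2: (-2)·(-173.5) = +347.0 kJ/mol
equation 3 × 2: (2)·(-393.5) = -787.0 kJ/mol
equation 4 × 3: (3)·(+52.3) = +156.9 kJ/mol
delta H = (-2)·(-173.5) + (2)·(-393.5) + (3)·(+52.3) = -283.1 kJ/mol

delta H = -283.1 kJ/mol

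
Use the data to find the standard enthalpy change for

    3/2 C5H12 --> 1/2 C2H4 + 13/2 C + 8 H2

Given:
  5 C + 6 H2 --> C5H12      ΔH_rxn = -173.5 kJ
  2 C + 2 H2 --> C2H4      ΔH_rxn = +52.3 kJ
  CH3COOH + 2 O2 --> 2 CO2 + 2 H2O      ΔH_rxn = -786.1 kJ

ΔH_rxn = 286.4 kJ

equation 1 reversed and × 3/2: (-3/2)·(-173.5) = +260.25 kJ
equation 2 × 1/2: (1/2)·(+52.3) = +26.15 kJ
equation 3: not needed.
ΔH_rxn = (+260.25) + (+26.15) = 286.4 kJ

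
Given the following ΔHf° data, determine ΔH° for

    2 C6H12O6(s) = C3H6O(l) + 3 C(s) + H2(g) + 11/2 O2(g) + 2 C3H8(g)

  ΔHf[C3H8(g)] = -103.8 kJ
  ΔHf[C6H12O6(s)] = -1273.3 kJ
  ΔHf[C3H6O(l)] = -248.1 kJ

Products: 1·(-248.1) + 3·(+0.0) + 1·(+0.0) + 11/2·(+0.0) + 2·(-103.8) = -455.7
Reactants: 2·(-1273.3) = -2546.6
ΔH° = (-455.7) − (-2546.6) = 2090.9 kJ

ΔH° = 2090.9 kJ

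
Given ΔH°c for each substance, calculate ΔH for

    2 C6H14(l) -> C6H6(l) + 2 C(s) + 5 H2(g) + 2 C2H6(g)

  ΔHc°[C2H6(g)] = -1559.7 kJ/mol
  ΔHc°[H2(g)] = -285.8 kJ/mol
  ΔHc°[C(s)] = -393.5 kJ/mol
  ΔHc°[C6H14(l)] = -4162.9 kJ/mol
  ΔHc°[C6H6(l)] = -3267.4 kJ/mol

ΔH = 277.0 kJ/mol

Using ΔH = Σ nΔHc°(reactants) − Σ nΔHc°(products):
= [2·(-4162.9)] − [1·(-3267.4) + 2·(-393.5) + 5·(-285.8) + 2·(-1559.7)]
= 277.0 kJ/mol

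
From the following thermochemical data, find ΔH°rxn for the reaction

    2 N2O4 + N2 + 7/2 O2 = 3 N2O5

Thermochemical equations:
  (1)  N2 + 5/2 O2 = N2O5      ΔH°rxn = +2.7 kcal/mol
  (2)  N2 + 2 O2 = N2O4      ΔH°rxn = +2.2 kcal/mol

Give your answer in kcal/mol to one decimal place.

ΔH°rxn = 3.7 kcal/mol

(1) × 3: (3)·(+2.7) = +8.1 kcal/mol
(2) reversed and × 2: (-2)·(+2.2) = -4.4 kcal/mol
By Hess's law, ΔH°rxn = (3)·(+2.7) + (-2)·(+2.2) = 3.7 kcal/mol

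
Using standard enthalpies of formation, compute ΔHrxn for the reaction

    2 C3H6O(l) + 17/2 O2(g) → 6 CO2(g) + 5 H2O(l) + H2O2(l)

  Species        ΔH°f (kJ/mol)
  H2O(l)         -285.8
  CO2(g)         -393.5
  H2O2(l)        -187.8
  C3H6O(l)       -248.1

ΔHrxn = -3481.6 kJ/mol

Products: 6·(-393.5) + 5·(-285.8) + 1·(-187.8) = -3977.8
Reactants: 2·(-248.1) + 17/2·(+0.0) = -496.2
ΔHrxn = (-3977.8) − (-496.2) = -3481.6 kJ/mol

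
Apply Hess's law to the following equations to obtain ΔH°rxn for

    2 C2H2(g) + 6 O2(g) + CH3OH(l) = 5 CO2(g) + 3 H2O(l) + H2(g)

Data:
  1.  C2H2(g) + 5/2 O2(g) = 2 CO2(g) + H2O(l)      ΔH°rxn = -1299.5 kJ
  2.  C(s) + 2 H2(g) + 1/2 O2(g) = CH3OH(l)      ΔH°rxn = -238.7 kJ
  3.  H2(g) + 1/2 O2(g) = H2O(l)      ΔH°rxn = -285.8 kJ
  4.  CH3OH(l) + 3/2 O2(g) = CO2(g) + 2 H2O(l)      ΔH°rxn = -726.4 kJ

ΔH°rxn = -3039.6 kJ

eq. 1 × 2: (2)·(-1299.5) = -2599.0 kJ
eq. 2: not needed.
eq. 3 reversed: +285.8 kJ
eq. 4 as written: -726.4 kJ
Combining the equations, ΔH°rxn = (2)·(-1299.5) + (-1)·(-285.8) + (1)·(-726.4) = -3039.6 kJ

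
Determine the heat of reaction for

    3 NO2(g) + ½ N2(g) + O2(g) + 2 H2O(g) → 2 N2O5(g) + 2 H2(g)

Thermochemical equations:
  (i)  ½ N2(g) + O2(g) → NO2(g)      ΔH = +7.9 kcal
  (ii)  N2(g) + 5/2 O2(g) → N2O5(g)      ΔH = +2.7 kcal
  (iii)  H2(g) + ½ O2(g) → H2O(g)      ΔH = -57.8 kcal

ΔH = 97.3 kcal

(i) reversed and × 3 (reverse to put NO2(g) on the reactant side; scale by 3 for the 3 NO2(g)): (-3)·(+7.9) = -23.7 kcal
(ii) × 2 (×2 to match 2 N2O5(g) in the target): (2)·(+2.7) = +5.4 kcal
(iii) reversed and × 2 (reverse to put H2O(g) on the reactant side; scale by 2 for the 2 H2O(g)): (-2)·(-57.8) = +115.6 kcal
By Hess's law, ΔH = (-23.7) + (+5.4) + (+115.6) = 97.3 kcal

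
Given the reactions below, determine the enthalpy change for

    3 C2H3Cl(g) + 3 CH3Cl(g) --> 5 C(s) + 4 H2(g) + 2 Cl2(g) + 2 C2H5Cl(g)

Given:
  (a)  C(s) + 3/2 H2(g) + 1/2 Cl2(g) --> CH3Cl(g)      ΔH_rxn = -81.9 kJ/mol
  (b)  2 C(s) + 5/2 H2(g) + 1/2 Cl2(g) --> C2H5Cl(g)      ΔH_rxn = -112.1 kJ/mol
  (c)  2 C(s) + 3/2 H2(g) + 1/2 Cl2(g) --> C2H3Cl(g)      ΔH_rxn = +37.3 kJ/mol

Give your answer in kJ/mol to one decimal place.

(a) reversed and × 3: (-3)·(-81.9) = +245.7 kJ/mol
(b) × 2: (2)·(-112.1) = -224.2 kJ/mol
(c) reversed and × 3: (-3)·(+37.3) = -111.9 kJ/mol
By Hess's law, ΔH_rxn = (-3)·(-81.9) + (2)·(-112.1) + (-3)·(+37.3) = -90.4 kJ/mol

ΔH_rxn = -90.4 kJ/mol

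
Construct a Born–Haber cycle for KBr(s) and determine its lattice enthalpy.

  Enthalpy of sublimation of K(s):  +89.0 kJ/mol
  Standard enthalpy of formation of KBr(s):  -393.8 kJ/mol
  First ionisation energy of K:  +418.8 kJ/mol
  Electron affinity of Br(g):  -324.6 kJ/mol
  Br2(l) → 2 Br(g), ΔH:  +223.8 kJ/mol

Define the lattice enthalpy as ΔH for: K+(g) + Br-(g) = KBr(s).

U = -688.9 kJ/mol

ΔHf° = 1·ΔHsub + 1·(ΣIE) + 1/2·D(Br2) + 1·EA + U
-393.8 = 1·(+89.0) + 1·(+418.8) + 1/2·(+223.8) + 1·(-324.6) + U
U = -393.8 − (+295.1) = -688.9 kJ/mol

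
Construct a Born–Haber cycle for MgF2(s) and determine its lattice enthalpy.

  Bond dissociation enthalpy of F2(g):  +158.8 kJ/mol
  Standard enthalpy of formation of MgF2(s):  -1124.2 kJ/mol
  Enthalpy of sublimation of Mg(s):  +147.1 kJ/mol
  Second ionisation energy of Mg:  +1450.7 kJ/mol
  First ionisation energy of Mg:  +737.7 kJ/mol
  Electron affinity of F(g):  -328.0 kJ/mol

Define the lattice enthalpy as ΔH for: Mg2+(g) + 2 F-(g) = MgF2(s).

ΔHf° = 1·ΔHsub + 1·(ΣIE) + 1·D(F2) + 2·EA + U
-1124.2 = 1·(+147.1) + 1·(+2188.4) + 1·(+158.8) + 2·(-328.0) + U
U = -1124.2 − (+1838.3) = -2962.5 kJ/mol

U = -2962.5 kJ/mol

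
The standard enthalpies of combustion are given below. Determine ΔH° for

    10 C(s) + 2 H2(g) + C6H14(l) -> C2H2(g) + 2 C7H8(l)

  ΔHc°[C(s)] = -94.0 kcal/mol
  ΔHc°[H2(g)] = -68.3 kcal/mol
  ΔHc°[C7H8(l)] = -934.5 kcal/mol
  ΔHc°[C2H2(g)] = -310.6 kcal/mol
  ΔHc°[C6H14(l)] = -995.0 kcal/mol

With combustion enthalpies, reactants minus products:
= [10·(-94.0) + 2·(-68.3) + 1·(-995.0)] − [1·(-310.6) + 2·(-934.5)]
= 108.0 kcal/mol

ΔH° = 108.0 kcal/mol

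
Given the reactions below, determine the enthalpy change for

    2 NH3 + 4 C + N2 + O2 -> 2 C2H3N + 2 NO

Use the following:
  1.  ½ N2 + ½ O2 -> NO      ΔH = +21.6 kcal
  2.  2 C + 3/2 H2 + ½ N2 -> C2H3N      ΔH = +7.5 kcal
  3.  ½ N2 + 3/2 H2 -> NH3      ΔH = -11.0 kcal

ΔH = 80.2 kcal

eq. 1 × 2: (2)·(+21.6) = +43.2 kcal
eq. 2 × 2: (2)·(+7.5) = +15.0 kcal
eq. 3 reversed and × 2: (-2)·(-11.0) = +22.0 kcal
ΔH = (2)·(+21.6) + (2)·(+7.5) + (-2)·(-11.0) = 80.2 kcal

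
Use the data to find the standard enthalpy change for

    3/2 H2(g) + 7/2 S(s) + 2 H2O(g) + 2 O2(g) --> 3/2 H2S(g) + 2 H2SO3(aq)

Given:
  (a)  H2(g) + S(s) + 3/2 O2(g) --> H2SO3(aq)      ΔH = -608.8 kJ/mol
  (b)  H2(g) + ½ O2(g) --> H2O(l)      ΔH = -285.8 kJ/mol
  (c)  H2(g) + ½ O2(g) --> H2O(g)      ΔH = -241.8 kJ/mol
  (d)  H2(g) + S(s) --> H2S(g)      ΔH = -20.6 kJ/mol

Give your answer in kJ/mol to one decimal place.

(a) × 2: (2)·(-608.8) = -1217.6 kJ/mol
(b): not needed.
(c) reversed and × 2: (-2)·(-241.8) = +483.6 kJ/mol
(d) × 3/2: (3/2)·(-20.6) = -30.9 kJ/mol
ΔH = (2)·(-608.8) + (-2)·(-241.8) + (3/2)·(-20.6) = -764.9 kJ/mol

ΔH = -764.9 kJ/mol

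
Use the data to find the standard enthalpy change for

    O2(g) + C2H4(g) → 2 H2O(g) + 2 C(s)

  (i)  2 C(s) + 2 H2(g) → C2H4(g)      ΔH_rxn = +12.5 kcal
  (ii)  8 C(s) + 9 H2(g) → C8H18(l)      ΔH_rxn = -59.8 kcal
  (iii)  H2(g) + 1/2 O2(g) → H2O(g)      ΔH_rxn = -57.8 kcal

(i) reversed: -12.5 kcal
(ii): not needed.
(iii) × 2: (2)·(-57.8) = -115.6 kcal
Combining the equations, ΔH_rxn = (-1)·(+12.5) + (2)·(-57.8) = -128.1 kcal

ΔH_rxn = -128.1 kcal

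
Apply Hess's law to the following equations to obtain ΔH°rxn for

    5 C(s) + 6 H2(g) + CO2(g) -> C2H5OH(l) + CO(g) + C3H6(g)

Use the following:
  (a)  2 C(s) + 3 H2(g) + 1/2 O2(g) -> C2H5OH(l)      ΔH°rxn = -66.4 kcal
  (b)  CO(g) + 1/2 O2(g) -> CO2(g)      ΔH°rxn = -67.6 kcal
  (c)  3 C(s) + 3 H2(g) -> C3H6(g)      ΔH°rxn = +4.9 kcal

ΔH°rxn = 6.1 kcal

(a) as written: -66.4 kcal
(b) reversed: +67.6 kcal
(c) as written: +4.9 kcal
ΔH°rxn = (-66.4) + (+67.6) + (+4.9) = 6.1 kcal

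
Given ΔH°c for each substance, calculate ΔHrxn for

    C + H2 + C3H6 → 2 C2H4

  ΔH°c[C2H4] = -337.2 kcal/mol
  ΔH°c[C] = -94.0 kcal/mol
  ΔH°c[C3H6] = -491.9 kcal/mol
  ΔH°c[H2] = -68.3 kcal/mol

ΔHrxn = 20.2 kcal/mol

With combustion enthalpies, reactants minus products:
= [1·(-94.0) + 1·(-68.3) + 1·(-491.9)] − [2·(-337.2)]
= 20.2 kcal/mol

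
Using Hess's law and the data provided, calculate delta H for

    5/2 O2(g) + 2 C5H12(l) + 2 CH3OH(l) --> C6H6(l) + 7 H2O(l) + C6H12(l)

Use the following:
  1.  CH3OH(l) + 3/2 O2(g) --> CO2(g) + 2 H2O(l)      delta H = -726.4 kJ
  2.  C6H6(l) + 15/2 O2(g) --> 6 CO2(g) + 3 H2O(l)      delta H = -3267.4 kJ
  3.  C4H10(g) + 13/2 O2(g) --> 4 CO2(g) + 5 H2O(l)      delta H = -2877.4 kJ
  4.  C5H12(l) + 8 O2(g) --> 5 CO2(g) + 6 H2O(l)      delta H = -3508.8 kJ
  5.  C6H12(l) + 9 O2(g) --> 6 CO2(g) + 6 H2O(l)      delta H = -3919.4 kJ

eq. 1 × 2: (2)·(-726.4) = -1452.8 kJ
eq. 2 reversed: +3267.4 kJ
eq. 3: not needed.
eq. 4 × 2: (2)·(-3508.8) = -7017.6 kJ
eq. 5 reversed: +3919.4 kJ
delta H = (-1452.8) + (+3267.4) + (-7017.6) + (+3919.4) = -1283.6 kJ

delta H = -1283.6 kJ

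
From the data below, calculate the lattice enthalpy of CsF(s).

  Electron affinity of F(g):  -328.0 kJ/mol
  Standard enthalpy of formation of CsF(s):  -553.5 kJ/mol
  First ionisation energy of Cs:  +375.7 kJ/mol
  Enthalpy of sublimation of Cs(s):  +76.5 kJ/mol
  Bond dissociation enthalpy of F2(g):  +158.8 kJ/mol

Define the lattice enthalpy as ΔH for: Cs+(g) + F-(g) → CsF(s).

ΔHf° = 1·ΔHsub + 1·(ΣIE) + 1/2·D(F2) + 1·EA + U
-553.5 = 1·(+76.5) + 1·(+375.7) + 1/2·(+158.8) + 1·(-328.0) + U
U = -553.5 − (+203.6) = -757.1 kJ/mol

U = -757.1 kJ/mol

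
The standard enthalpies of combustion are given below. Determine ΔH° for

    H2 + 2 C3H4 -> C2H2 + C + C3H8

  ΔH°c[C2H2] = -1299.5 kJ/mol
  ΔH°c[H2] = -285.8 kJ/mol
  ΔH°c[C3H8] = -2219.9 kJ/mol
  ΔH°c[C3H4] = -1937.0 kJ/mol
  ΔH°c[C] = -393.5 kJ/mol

ΔH° = -246.9 kJ/mol

Using ΔH = Σ nΔHc°(reactants) − Σ nΔHc°(products):
= [1·(-285.8) + 2·(-1937.0)] − [1·(-1299.5) + 1·(-393.5) + 1·(-2219.9)]
= -246.9 kJ/mol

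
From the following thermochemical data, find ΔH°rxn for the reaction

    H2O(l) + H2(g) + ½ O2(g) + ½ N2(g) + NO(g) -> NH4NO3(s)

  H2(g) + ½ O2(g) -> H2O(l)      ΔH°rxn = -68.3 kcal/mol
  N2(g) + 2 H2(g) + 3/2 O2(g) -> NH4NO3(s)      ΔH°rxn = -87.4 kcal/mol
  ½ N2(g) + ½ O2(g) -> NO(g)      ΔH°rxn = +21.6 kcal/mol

ΔH°rxn = -40.7 kcal/mol

equation 1 reversed (reverse to put H2O(l) on the reactant side): +68.3 kcal/mol
equation 2 as written (NH4NO3(s) already on the product side): -87.4 kcal/mol
equation 3 reversed (reverse to put NO(g) on the reactant side): -21.6 kcal/mol
Since enthalpy is a state function, ΔH°rxn = (-1)·(-68.3) + (1)·(-87.4) + (-1)·(+21.6) = -40.7 kcal/mol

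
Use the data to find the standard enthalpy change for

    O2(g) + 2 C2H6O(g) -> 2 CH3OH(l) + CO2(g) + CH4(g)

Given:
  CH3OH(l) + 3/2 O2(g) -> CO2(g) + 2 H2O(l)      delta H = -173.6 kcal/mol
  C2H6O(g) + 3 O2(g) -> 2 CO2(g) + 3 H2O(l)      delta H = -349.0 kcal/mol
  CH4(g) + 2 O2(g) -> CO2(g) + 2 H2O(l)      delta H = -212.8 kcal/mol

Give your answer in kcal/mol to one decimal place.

delta H = -138.0 kcal/mol

equation 1 reversed and × 2: (-2)·(-173.6) = +347.2 kcal/mol
equation 2 × 2: (2)·(-349.0) = -698.0 kcal/mol
equation 3 reversed: +212.8 kcal/mol
delta H = (+347.2) + (-698.0) + (+212.8) = -138.0 kcal/mol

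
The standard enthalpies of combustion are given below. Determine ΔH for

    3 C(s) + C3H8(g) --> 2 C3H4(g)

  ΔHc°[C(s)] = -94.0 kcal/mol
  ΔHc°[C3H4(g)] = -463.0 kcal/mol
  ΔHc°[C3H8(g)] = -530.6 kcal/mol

With combustion enthalpies, reactants minus products:
= [3·(-94.0) + 1·(-530.6)] − [2·(-463.0)]
= 113.4 kcal/mol

ΔH = 113.4 kcal/mol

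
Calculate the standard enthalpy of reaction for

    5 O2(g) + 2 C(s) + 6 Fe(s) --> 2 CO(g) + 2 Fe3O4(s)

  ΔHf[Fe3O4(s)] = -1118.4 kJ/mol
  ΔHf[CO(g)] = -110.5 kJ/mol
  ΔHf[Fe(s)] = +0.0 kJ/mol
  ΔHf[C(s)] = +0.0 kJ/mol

ΔH°rxn = Σ nΔHf°(products) − Σ nΔHf°(reactants).
Products: 2·(-110.5) + 2·(-1118.4) = -2457.8
Reactants: 5·(+0.0) + 2·(+0.0) + 6·(+0.0) = +0.0
ΔH° = (-2457.8) − (+0.0) = -2457.8 kJ/mol

ΔH° = -2457.8 kJ/mol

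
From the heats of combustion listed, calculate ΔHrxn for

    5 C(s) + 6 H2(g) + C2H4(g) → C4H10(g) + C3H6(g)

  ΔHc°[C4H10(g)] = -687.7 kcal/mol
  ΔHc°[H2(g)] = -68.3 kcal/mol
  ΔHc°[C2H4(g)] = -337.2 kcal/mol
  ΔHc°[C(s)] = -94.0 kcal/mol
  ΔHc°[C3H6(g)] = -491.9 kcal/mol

With combustion enthalpies, reactants minus products:
= [5·(-94.0) + 6·(-68.3) + 1·(-337.2)] − [1·(-687.7) + 1·(-491.9)]
= -37.4 kcal/mol

ΔHrxn = -37.4 kcal/mol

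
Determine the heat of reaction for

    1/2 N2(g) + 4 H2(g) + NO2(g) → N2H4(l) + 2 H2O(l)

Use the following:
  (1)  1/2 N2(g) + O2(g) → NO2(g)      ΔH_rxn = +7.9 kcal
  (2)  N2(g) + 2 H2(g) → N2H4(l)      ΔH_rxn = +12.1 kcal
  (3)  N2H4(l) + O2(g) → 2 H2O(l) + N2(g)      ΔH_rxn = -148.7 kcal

(1) reversed: -7.9 kcal
(2) × 2: (2)·(+12.1) = +24.2 kcal
(3) as written: -148.7 kcal
By Hess's law, ΔH_rxn = (-7.9) + (+24.2) + (-148.7) = -132.4 kcal

ΔH_rxn = -132.4 kcal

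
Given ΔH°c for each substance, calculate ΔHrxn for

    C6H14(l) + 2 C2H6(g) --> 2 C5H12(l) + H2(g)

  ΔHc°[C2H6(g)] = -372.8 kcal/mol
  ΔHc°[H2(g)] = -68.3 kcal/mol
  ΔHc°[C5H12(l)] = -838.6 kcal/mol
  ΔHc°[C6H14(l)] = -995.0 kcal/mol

ΔHrxn = 4.9 kcal/mol

With combustion enthalpies, reactants minus products:
= [1·(-995.0) + 2·(-372.8)] − [2·(-838.6) + 1·(-68.3)]
= 4.9 kcal/mol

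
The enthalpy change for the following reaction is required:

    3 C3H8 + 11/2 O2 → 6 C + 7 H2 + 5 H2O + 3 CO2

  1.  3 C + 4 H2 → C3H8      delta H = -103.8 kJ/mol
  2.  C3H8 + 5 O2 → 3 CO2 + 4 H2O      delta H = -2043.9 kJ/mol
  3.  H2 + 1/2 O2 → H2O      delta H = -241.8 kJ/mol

eq. 1 reversed and × 2: (-2)·(-103.8) = +207.6 kJ/mol
eq. 2 as written: -2043.9 kJ/mol
eq. 3 as written: -241.8 kJ/mol
delta H = (+207.6) + (-2043.9) + (-241.8) = -2078.1 kJ/mol

delta H = -2078.1 kJ/mol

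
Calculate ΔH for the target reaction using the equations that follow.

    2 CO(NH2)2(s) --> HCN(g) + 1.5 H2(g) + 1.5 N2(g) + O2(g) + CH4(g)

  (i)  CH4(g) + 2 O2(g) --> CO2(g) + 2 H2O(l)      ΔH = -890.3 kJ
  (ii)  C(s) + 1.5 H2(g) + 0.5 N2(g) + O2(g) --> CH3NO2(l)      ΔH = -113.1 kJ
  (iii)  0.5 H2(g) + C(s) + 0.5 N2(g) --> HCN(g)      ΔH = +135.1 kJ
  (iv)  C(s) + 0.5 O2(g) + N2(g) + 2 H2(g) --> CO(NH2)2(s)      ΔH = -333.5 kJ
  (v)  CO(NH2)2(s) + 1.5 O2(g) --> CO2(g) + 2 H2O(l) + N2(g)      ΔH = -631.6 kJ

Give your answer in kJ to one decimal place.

ΔH = 727.3 kJ

(i) reversed: +890.3 kJ
(ii): not needed.
(iii) as written: +135.1 kJ
(iv) reversed: +333.5 kJ
(v) as written: -631.6 kJ
ΔH = (+890.3) + (+135.1) + (+333.5) + (-631.6) = 727.3 kJ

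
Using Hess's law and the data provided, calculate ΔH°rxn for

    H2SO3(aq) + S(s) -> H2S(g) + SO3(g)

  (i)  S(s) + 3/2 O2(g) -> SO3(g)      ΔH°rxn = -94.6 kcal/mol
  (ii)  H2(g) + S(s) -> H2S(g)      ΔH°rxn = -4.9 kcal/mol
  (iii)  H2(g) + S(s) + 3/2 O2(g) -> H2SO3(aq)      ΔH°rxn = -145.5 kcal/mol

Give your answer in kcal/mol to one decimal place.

(i) as written (SO3(g) already on the product side): -94.6 kcal/mol
(ii) as written (H2S(g) already on the product side): -4.9 kcal/mol
(iii) reversed (H2SO3(aq) must end up as a reactant): +145.5 kcal/mol
By Hess's law, ΔH°rxn = (-94.6) + (-4.9) + (+145.5) = 46.0 kcal/mol

ΔH°rxn = 46.0 kcal/mol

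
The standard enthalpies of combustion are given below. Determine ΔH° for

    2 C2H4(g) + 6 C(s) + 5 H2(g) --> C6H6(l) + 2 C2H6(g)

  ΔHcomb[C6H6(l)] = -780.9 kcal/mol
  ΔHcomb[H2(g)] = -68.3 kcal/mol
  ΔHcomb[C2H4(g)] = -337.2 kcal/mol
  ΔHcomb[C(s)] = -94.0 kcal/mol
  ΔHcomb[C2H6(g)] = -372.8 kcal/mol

With combustion enthalpies, reactants minus products:
= [2·(-337.2) + 6·(-94.0) + 5·(-68.3)] − [1·(-780.9) + 2·(-372.8)]
= -53.4 kcal/mol

ΔH° = -53.4 kcal/mol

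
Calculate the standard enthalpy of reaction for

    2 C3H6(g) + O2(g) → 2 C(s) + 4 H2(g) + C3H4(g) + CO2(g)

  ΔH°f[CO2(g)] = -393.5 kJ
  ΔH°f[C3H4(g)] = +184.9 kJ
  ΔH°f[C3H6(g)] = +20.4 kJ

ΔH° = -249.4 kJ

ΔH°rxn = Σ nΔHf°(products) − Σ nΔHf°(reactants).
Products: 2·(+0.0) + 4·(+0.0) + 1·(+184.9) + 1·(-393.5) = -208.6
Reactants: 2·(+20.4) + 1·(+0.0) = +40.8
ΔH° = (-208.6) − (+40.8) = -249.4 kJ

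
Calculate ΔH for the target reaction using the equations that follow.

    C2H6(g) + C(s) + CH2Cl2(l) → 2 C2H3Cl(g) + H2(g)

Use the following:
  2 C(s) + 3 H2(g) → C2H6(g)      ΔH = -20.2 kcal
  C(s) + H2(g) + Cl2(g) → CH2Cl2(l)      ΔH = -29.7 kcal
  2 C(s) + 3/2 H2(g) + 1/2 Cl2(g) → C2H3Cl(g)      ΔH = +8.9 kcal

equation 1 reversed: +20.2 kcal
equation 2 reversed: +29.7 kcal
equation 3 × 2: (2)·(+8.9) = +17.8 kcal
Summing the manipulated equations, ΔH = (+20.2) + (+29.7) + (+17.8) = 67.7 kcal

ΔH = 67.7 kcal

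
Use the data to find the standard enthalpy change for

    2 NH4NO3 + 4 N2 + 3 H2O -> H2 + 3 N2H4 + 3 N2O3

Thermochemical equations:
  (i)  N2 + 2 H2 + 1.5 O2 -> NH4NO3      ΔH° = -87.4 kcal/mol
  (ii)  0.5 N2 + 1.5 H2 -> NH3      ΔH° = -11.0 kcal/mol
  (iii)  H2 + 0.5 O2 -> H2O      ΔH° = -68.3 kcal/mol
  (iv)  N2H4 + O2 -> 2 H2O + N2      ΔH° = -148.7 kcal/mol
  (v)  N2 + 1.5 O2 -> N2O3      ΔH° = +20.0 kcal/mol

ΔH° = 476.0 kcal/mol

(i) reversed and × 2 (NH4NO3 must end up as a reactant; ×2 to match 2 NH4NO3 in the target): (-2)·(-87.4) = +174.8 kcal/mol
(ii): not needed (NH3 appears nowhere else).
(iii) × 3: (3)·(-68.3) = -204.9 kcal/mol
(iv) reversed and × 3 (reverse to put N2H4 on the product side; ×3 to match 3 N2H4 in the target): (-3)·(-148.7) = +446.1 kcal/mol
(v) × 3 (scale by 3 for the 3 N2O3): (3)·(+20.0) = +60.0 kcal/mol
ΔH° = (+174.8) + (-204.9) + (+446.1) + (+60.0) = 476.0 kcal/mol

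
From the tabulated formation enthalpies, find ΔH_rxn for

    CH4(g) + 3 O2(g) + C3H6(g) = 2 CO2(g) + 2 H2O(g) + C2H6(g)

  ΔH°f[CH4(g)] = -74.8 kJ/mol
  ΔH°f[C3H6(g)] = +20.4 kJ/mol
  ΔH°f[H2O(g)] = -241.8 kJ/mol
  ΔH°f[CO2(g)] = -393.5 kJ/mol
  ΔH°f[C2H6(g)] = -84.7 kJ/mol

ΔH_rxn = -1300.9 kJ/mol

ΔH°rxn = Σ nΔHf°(products) − Σ nΔHf°(reactants).
Products: 2·(-393.5) + 2·(-241.8) + 1·(-84.7) = -1355.3
Reactants: 1·(-74.8) + 3·(+0.0) + 1·(+20.4) = -54.4
ΔH_rxn = (-1355.3) − (-54.4) = -1300.9 kJ/mol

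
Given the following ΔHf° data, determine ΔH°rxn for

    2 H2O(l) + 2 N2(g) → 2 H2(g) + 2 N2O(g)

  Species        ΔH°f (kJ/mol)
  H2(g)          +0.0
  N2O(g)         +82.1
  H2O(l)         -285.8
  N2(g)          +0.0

Products: 2·(+0.0) + 2·(+82.1) = +164.2
Reactants: 2·(-285.8) + 2·(+0.0) = -571.6
ΔH°rxn = (+164.2) − (-571.6) = 735.8 kJ/mol

ΔH°rxn = 735.8 kJ/mol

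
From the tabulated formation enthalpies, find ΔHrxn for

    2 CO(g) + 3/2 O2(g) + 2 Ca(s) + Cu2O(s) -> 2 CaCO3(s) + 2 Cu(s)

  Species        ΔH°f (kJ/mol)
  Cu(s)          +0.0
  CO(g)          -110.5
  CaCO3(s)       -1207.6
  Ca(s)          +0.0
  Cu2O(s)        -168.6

ΔHrxn = -2025.6 kJ/mol

Products: 2·(-1207.6) + 2·(+0.0) = -2415.2
Reactants: 2·(-110.5) + 3/2·(+0.0) + 2·(+0.0) + 1·(-168.6) = -389.6
ΔHrxn = (-2415.2) − (-389.6) = -2025.6 kJ/mol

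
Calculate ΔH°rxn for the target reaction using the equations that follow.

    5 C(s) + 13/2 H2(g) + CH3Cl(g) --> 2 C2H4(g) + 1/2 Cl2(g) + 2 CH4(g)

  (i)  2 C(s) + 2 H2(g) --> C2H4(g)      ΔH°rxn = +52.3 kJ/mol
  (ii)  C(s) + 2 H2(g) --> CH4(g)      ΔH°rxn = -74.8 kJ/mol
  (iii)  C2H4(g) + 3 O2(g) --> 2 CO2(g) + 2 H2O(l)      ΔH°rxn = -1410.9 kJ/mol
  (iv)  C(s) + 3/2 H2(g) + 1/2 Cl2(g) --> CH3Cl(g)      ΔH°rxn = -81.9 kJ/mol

(i) × 2: (2)·(+52.3) = +104.6 kJ/mol
(ii) × 2: (2)·(-74.8) = -149.6 kJ/mol
(iii): not needed.
(iv) reversed: +81.9 kJ/mol
ΔH°rxn = (2)·(+52.3) + (2)·(-74.8) + (-1)·(-81.9) = 36.9 kJ/mol

ΔH°rxn = 36.9 kJ/mol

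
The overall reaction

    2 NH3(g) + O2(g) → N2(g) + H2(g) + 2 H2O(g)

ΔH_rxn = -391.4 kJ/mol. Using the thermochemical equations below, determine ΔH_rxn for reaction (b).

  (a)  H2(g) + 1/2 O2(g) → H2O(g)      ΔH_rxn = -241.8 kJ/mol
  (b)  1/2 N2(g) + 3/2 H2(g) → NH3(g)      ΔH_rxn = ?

ΔH_rxn = -46.1 kJ/mol

(a) × 2: (2)·(-241.8) = -483.6 kJ/mol
(b) reversed and × 2: contributes −2·x
-391.4 = (-483.6) − 2·x
x = (-391.4 − (-483.6)) / (-2) = -46.1 kJ/mol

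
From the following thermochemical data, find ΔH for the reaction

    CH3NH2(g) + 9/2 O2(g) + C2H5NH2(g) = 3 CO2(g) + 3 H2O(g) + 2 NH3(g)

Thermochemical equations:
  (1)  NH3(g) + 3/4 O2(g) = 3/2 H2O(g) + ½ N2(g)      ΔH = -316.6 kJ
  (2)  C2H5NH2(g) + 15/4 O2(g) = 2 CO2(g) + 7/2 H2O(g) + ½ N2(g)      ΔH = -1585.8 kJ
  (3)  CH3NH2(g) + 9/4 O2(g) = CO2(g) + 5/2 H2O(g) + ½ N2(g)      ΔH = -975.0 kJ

ΔH = -1927.6 kJ

(1) reversed and × 2 (NH3(g) must end up as a product; scale by 2 for the 2 NH3(g)): (-2)·(-316.6) = +633.2 kJ
(2) as written (C2H5NH2(g) already on the reactant side): -1585.8 kJ
(3) as written (CH3NH2(g) already on the reactant side): -975.0 kJ
Combining the equations, ΔH = (+633.2) + (-1585.8) + (-975.0) = -1927.6 kJ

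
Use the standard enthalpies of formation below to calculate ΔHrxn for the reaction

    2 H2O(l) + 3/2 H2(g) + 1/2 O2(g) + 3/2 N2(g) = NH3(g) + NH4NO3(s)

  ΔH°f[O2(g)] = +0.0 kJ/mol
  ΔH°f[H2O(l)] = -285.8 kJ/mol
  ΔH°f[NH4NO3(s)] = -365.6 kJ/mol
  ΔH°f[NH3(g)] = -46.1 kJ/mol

ΔH°rxn = Σ nΔHf°(products) − Σ nΔHf°(reactants).
Products: 1·(-46.1) + 1·(-365.6) = -411.7
Reactants: 2·(-285.8) + 3/2·(+0.0) + 1/2·(+0.0) + 3/2·(+0.0) = -571.6
ΔHrxn = (-411.7) − (-571.6) = 159.9 kJ/mol

ΔHrxn = 159.9 kJ/mol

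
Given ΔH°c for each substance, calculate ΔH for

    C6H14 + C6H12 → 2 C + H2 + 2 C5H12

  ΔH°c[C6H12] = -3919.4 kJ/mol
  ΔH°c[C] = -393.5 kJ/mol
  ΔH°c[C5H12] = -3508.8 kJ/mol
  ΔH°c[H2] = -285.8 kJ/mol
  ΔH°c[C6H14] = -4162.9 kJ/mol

Using ΔH = Σ nΔHc°(reactants) − Σ nΔHc°(products):
= [1·(-4162.9) + 1·(-3919.4)] − [2·(-393.5) + 1·(-285.8) + 2·(-3508.8)]
= 8.1 kJ/mol

ΔH = 8.1 kJ/mol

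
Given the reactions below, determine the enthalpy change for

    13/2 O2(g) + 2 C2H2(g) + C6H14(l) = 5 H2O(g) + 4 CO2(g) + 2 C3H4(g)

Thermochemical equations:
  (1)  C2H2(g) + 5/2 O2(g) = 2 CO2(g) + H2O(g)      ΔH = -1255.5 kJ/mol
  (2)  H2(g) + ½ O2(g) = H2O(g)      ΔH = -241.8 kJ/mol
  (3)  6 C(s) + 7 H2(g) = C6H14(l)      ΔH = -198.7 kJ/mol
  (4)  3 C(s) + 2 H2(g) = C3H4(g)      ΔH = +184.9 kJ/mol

ΔH = -2667.9 kJ/mol

(1) × 2 (×2 to match 2 C2H2(g) in the target): (2)·(-1255.5) = -2511.0 kJ/mol
(2) × 3: (3)·(-241.8) = -725.4 kJ/mol
(3) reversed (C6H14(l) must end up as a reactant): +198.7 kJ/mol
(4) × 2 (×2 to match 2 C3H4(g) in the target): (2)·(+184.9) = +369.8 kJ/mol
By Hess's law, ΔH = (-2511.0) + (-725.4) + (+198.7) + (+369.8) = -2667.9 kJ/mol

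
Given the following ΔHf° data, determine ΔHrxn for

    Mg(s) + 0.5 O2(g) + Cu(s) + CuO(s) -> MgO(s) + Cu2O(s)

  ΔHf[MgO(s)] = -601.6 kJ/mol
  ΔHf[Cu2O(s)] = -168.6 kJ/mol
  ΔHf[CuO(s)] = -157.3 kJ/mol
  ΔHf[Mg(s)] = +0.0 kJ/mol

Products: 1·(-601.6) + 1·(-168.6) = -770.2
Reactants: 1·(+0.0) + 1/2·(+0.0) + 1·(+0.0) + 1·(-157.3) = -157.3
ΔHrxn = (-770.2) − (-157.3) = -612.9 kJ/mol

ΔHrxn = -612.9 kJ/mol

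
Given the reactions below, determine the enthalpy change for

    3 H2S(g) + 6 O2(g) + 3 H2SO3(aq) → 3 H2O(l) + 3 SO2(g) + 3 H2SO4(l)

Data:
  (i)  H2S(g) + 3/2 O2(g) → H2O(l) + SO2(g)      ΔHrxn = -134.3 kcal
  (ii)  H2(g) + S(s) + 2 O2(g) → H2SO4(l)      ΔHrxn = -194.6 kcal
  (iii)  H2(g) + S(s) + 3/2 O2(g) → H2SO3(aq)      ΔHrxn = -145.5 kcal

ΔHrxn = -550.2 kcal

(i) × 3: (3)·(-134.3) = -402.9 kcal
(ii) × 3: (3)·(-194.6) = -583.8 kcal
(iii) reversed and × 3: (-3)·(-145.5) = +436.5 kcal
ΔHrxn = (-402.9) + (-583.8) + (+436.5) = -550.2 kcal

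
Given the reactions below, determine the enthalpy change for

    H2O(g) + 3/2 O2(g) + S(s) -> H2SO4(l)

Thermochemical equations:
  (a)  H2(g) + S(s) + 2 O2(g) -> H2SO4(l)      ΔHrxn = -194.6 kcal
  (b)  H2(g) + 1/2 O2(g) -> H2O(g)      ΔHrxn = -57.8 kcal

ΔHrxn = -136.8 kcal

(a) as written: -194.6 kcal
(b) reversed: +57.8 kcal
Since enthalpy is a state function, ΔHrxn = (-194.6) + (+57.8) = -136.8 kcal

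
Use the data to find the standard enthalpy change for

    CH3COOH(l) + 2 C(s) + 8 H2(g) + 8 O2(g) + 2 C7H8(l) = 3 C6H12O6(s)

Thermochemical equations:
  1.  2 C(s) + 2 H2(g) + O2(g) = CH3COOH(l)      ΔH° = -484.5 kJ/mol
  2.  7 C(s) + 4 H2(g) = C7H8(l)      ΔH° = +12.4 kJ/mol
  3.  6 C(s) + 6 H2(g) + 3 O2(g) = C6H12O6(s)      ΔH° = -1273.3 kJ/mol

eq. 1 reversed: +484.5 kJ/mol
eq. 2 reversed and × 2: (-2)·(+12.4) = -24.8 kJ/mol
eq. 3 × 3: (3)·(-1273.3) = -3819.9 kJ/mol
ΔH° = (+484.5) + (-24.8) + (-3819.9) = -3360.2 kJ/mol

ΔH° = -3360.2 kJ/mol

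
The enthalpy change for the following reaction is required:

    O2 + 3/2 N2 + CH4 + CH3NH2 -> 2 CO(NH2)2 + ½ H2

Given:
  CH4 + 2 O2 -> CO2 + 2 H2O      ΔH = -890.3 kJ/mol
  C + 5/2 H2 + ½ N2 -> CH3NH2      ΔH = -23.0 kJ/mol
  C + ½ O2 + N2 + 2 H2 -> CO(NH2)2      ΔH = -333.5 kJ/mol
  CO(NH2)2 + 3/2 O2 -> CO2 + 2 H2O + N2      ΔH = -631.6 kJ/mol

equation 1 as written (CH4 already on the reactant side): -890.3 kJ/mol
equation 2 reversed (reverse to put CH3NH2 on the reactant side): +23.0 kJ/mol
equation 3 as written: -333.5 kJ/mol
equation 4 reversed: +631.6 kJ/mol
ΔH = (-890.3) + (+23.0) + (-333.5) + (+631.6) = -569.2 kJ/mol

ΔH = -569.2 kJ/mol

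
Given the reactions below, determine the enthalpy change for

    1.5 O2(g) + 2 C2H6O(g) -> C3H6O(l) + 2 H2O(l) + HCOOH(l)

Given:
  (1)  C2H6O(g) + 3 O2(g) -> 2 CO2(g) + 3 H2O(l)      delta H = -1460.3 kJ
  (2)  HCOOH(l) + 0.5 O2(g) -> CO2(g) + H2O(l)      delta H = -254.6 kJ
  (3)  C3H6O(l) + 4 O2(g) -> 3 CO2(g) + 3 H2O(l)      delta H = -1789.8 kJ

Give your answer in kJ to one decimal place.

delta H = -876.2 kJ

(1) × 2: (2)·(-1460.3) = -2920.6 kJ
(2) reversed: +254.6 kJ
(3) reversed: +1789.8 kJ
Since enthalpy is a state function, delta H = (2)·(-1460.3) + (-1)·(-254.6) + (-1)·(-1789.8) = -876.2 kJ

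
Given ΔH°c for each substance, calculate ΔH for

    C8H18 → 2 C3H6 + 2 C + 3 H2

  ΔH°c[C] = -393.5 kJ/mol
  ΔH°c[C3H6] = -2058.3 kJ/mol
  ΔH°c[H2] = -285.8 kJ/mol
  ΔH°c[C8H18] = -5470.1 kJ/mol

ΔH = 290.9 kJ/mol

With combustion enthalpies, reactants minus products:
= [1·(-5470.1)] − [2·(-2058.3) + 2·(-393.5) + 3·(-285.8)]
= 290.9 kJ/mol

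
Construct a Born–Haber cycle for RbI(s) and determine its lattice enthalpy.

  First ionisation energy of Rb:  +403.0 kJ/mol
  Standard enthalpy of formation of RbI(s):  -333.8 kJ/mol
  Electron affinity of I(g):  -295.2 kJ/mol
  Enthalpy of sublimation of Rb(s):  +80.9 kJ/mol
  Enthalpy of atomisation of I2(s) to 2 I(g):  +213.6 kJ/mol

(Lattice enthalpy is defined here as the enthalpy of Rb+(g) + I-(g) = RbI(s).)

U = -629.3 kJ/mol

ΔHf° = 1·ΔHsub + 1·(ΣIE) + 1/2·D(I2) + 1·EA + U
-333.8 = 1·(+80.9) + 1·(+403.0) + 1/2·(+213.6) + 1·(-295.2) + U
U = -333.8 − (+295.5) = -629.3 kJ/mol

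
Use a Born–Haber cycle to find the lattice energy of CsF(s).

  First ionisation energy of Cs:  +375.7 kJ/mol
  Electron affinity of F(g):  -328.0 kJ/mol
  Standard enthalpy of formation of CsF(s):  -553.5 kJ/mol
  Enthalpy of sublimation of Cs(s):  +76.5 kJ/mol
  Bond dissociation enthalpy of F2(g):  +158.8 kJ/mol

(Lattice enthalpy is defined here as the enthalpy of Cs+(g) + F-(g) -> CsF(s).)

U = -757.1 kJ/mol

ΔHf° = 1·ΔHsub + 1·(ΣIE) + 1/2·D(F2) + 1·EA + U
-553.5 = 1·(+76.5) + 1·(+375.7) + 1/2·(+158.8) + 1·(-328.0) + U
U = -553.5 − (+203.6) = -757.1 kJ/mol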